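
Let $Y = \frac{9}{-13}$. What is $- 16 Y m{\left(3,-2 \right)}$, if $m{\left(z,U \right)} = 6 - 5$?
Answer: $\frac{144}{13} \approx 11.077$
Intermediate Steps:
$m{\left(z,U \right)} = 1$ ($m{\left(z,U \right)} = 6 - 5 = 1$)
$Y = - \frac{9}{13}$ ($Y = 9 \left(- \frac{1}{13}\right) = - \frac{9}{13} \approx -0.69231$)
$- 16 Y m{\left(3,-2 \right)} = \left(-16\right) \left(- \frac{9}{13}\right) 1 = \frac{144}{13} \cdot 1 = \frac{144}{13}$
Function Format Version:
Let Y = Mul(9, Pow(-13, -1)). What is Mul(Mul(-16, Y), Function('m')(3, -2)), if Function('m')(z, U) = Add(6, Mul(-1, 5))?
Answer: Rational(144, 13) ≈ 11.077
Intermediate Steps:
Function('m')(z, U) = 1 (Function('m')(z, U) = Add(6, -5) = 1)
Y = Rational(-9, 13) (Y = Mul(9, Rational(-1, 13)) = Rational(-9, 13) ≈ -0.69231)
Mul(Mul(-16, Y), Function('m')(3, -2)) = Mul(Mul(-16, Rational(-9, 13)), 1) = Mul(Rational(144, 13), 1) = Rational(144, 13)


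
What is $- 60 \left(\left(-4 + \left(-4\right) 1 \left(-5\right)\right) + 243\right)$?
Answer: $-15540$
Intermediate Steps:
$- 60 \left(\left(-4 + \left(-4\right) 1 \left(-5\right)\right) + 243\right) = - 60 \left(\left(-4 - -20\right) + 243\right) = - 60 \left(\left(-4 + 20\right) + 243\right) = - 60 \left(16 + 243\right) = \left(-60\right) 259 = -15540$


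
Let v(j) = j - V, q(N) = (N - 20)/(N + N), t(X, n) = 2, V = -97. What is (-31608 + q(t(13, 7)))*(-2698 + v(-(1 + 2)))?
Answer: 82318950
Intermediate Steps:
q(N) = (-20 + N)/(2*N) (q(N) = (-20 + N)/((2*N)) = (-20 + N)*(1/(2*N)) = (-20 + N)/(2*N))
v(j) = 97 + j (v(j) = j - 1*(-97) = j + 97 = 97 + j)
(-31608 + q(t(13, 7)))*(-2698 + v(-(1 + 2))) = (-31608 + (½)*(-20 + 2)/2)*(-2698 + (97 - (1 + 2))) = (-31608 + (½)*(½)*(-18))*(-2698 + (97 - 1*3)) = (-31608 - 9/2)*(-2698 + (97 - 3)) = -63225*(-2698 + 94)/2 = -63225/2*(-2604) = 82318950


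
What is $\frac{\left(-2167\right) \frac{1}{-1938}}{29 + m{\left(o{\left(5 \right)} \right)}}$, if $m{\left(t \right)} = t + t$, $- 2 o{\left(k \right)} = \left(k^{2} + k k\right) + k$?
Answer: $- \frac{2167}{50388} \approx -0.043006$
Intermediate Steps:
$o{\left(k \right)} = - k^{2} - \frac{k}{2}$ ($o{\left(k \right)} = - \frac{\left(k^{2} + k k\right) + k}{2} = - \frac{\left(k^{2} + k^{2}\right) + k}{2} = - \frac{2 k^{2} + k}{2} = - \frac{k + 2 k^{2}}{2} = - k^{2} - \frac{k}{2}$)
$m{\left(t \right)} = 2 t$
$\frac{\left(-2167\right) \frac{1}{-1938}}{29 + m{\left(o{\left(5 \right)} \right)}} = \frac{\left(-2167\right) \frac{1}{-1938}}{29 + 2 \left(\left(-1\right) 5 \left(\frac{1}{2} + 5\right)\right)} = \frac{\left(-2167\right) \left(- \frac{1}{1938}\right)}{29 + 2 \left(\left(-1\right) 5 \cdot \frac{11}{2}\right)} = \frac{1}{29 + 2 \left(- \frac{55}{2}\right)} \frac{2167}{1938} = \frac{1}{29 - 55} \cdot \frac{2167}{1938} = \frac{1}{-26} \cdot \frac{2167}{1938} = \left(- \frac{1}{26}\right) \frac{2167}{1938} = - \frac{2167}{50388}$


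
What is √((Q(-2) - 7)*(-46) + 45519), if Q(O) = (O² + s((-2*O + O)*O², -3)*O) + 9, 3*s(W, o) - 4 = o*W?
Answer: √401667/3 ≈ 211.26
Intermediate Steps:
s(W, o) = 4/3 + W*o/3 (s(W, o) = 4/3 + (o*W)/3 = 4/3 + (W*o)/3 = 4/3 + W*o/3)
Q(O) = 9 + O² + O*(4/3 + O³) (Q(O) = (O² + (4/3 + (⅓)*((-2*O + O)*O²)*(-3))*O) + 9 = (O² + (4/3 + (⅓)*((-O)*O²)*(-3))*O) + 9 = (O² + (4/3 + (⅓)*(-O³)*(-3))*O) + 9 = (O² + (4/3 + O³)*O) + 9 = (O² + O*(4/3 + O³)) + 9 = 9 + O² + O*(4/3 + O³))
√((Q(-2) - 7)*(-46) + 45519) = √(((9 + (-2)² + (-2)⁴ + (4/3)*(-2)) - 7)*(-46) + 45519) = √(((9 + 4 + 16 - 8/3) - 7)*(-46) + 45519) = √((79/3 - 7)*(-46) + 45519) = √((58/3)*(-46) + 45519) = √(-2668/3 + 45519) = √(133889/3) = √401667/3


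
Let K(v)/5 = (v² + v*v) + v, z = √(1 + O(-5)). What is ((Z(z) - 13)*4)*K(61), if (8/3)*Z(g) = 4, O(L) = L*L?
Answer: -1725690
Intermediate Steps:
O(L) = L²
z = √26 (z = √(1 + (-5)²) = √(1 + 25) = √26 ≈ 5.0990)
Z(g) = 3/2 (Z(g) = (3/8)*4 = 3/2)
K(v) = 5*v + 10*v² (K(v) = 5*((v² + v*v) + v) = 5*((v² + v²) + v) = 5*(2*v² + v) = 5*(v + 2*v²) = 5*v + 10*v²)
((Z(z) - 13)*4)*K(61) = ((3/2 - 13)*4)*(5*61*(1 + 2*61)) = (-23/2*4)*(5*61*(1 + 122)) = -230*61*123 = -46*37515 = -1725690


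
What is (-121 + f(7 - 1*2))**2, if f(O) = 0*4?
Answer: 14641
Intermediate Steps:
f(O) = 0
(-121 + f(7 - 1*2))**2 = (-121 + 0)**2 = (-121)**2 = 14641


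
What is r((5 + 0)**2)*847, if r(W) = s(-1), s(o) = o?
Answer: -847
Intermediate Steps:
r(W) = -1
r((5 + 0)**2)*847 = -1*847 = -847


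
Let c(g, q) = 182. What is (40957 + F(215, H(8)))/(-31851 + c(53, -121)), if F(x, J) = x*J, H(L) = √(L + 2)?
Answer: -40957/31669 - 215*√10/31669 ≈ -1.3148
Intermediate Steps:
H(L) = √(2 + L)
F(x, J) = J*x
(40957 + F(215, H(8)))/(-31851 + c(53, -121)) = (40957 + √(2 + 8)*215)/(-31851 + 182) = (40957 + √10*215)/(-31669) = (40957 + 215*√10)*(-1/31669) = -40957/31669 - 215*√10/31669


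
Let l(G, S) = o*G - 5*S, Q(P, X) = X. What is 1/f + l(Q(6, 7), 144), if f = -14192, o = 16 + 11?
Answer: -7535953/14192 ≈ -531.00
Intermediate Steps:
o = 27
l(G, S) = -5*S + 27*G (l(G, S) = 27*G - 5*S = -5*S + 27*G)
1/f + l(Q(6, 7), 144) = 1/(-14192) + (-5*144 + 27*7) = -1/14192 + (-720 + 189) = -1/14192 - 531 = -7535953/14192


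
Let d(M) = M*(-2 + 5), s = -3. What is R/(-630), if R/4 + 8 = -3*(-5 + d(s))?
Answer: -68/315 ≈ -0.21587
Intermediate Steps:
d(M) = 3*M (d(M) = M*3 = 3*M)
R = 136 (R = -32 + 4*(-3*(-5 + 3*(-3))) = -32 + 4*(-3*(-5 - 9)) = -32 + 4*(-3*(-14)) = -32 + 4*42 = -32 + 168 = 136)
R/(-630) = 136/(-630) = 136*(-1/630) = -68/315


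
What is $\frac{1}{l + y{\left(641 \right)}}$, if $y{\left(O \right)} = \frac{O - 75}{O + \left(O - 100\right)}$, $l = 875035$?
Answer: $\frac{591}{517145968} \approx 1.1428 \cdot 10^{-6}$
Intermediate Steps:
$y{\left(O \right)} = \frac{-75 + O}{-100 + 2 O}$ ($y{\left(O \right)} = \frac{-75 + O}{O + \left(-100 + O\right)} = \frac{-75 + O}{-100 + 2 O}$)
$\frac{1}{l + y{\left(641 \right)}} = \frac{1}{875035 + \frac{-75 + 641}{2 \left(-50 + 641\right)}} = \frac{1}{875035 + \frac{1}{2} \cdot \frac{1}{591} \cdot 566} = \frac{1}{875035 + \frac{283}{591}} = \frac{1}{\frac{517145968}{591}} = \frac{591}{517145968}$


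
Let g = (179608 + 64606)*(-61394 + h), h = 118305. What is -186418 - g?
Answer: -13898649372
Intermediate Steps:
g = 13898462954 (g = (179608 + 64606)*(-61394 + 118305) = 244214*56911 = 13898462954)
-186418 - g = -186418 - 1*13898462954 = -186418 - 13898462954 = -13898649372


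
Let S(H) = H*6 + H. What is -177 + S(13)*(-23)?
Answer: -2270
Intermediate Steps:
S(H) = 7*H (S(H) = 6*H + H = 7*H)
-177 + S(13)*(-23) = -177 + (7*13)*(-23) = -177 + 91*(-23) = -177 - 2093 = -2270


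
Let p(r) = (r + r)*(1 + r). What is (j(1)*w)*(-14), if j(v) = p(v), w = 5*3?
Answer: -840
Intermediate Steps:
w = 15
p(r) = 2*r*(1 + r) (p(r) = (2*r)*(1 + r) = 2*r*(1 + r))
j(v) = 2*v*(1 + v)
(j(1)*w)*(-14) = ((2*1*(1 + 1))*15)*(-14) = ((2*1*2)*15)*(-14) = (4*15)*(-14) = 60*(-14) = -840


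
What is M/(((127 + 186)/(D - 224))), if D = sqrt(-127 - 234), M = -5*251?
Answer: 281120/313 - 23845*I/313 ≈ 898.15 - 76.182*I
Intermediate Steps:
M = -1255
D = 19*I (D = sqrt(-361) = 19*I ≈ 19.0*I)
M/(((127 + 186)/(D - 224))) = -1255*(19*I - 224)/(127 + 186) = -(-281120/313 + 23845*I/313) = -1255*(-224/313 + 19*I/313) = 281120/313 - 23845*I/313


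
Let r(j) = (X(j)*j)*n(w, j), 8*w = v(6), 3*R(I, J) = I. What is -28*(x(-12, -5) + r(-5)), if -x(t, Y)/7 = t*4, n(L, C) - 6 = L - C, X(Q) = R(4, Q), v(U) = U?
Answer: -21644/3 ≈ -7214.7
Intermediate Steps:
R(I, J) = I/3
X(Q) = 4/3 (X(Q) = (⅓)*4 = 4/3)
w = ¾ (w = (⅛)*6 = ¾ ≈ 0.75000)
n(L, C) = 6 + L - C (n(L, C) = 6 + (L - C) = 6 + L - C)
x(t, Y) = -28*t (x(t, Y) = -7*t*4 = -28*t)
r(j) = 4*j*(27/4 - j)/3 (r(j) = (4*j/3)*(6 + ¾ - j) = (4*j/3)*(27/4 - j) = 4*j*(27/4 - j)/3)
-28*(x(-12, -5) + r(-5)) = -28*(-28*(-12) + (⅓)*(-5)*(27 - 4*(-5))) = -28*(336 + (⅓)*(-5)*(27 + 20)) = -28*(336 + (⅓)*(-5)*47) = -28*(336 - 235/3) = -28*773/3 = -21644/3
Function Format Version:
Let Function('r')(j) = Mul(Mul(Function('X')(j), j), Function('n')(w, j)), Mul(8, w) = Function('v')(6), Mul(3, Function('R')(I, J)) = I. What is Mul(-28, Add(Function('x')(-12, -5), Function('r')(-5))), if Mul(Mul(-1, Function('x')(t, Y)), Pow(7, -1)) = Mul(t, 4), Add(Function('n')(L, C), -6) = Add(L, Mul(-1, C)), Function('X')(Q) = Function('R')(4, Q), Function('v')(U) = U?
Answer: Rational(-21644, 3) ≈ -7214.7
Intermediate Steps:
Function('R')(I, J) = Mul(Rational(1, 3), I)
Function('X')(Q) = Rational(4, 3) (Function('X')(Q) = Mul(Rational(1, 3), 4) = Rational(4, 3))
w = Rational(3, 4) (w = Mul(Rational(1, 8), 6) = Rational(3, 4) ≈ 0.75000)
Function('n')(L, C) = Add(6, L, Mul(-1, C)) (Function('n')(L, C) = Add(6, Add(L, Mul(-1, C))) = Add(6, L, Mul(-1, C)))
Function('x')(t, Y) = Mul(-28, t) (Function('x')(t, Y) = Mul(-7, Mul(t, 4)) = Mul(-7, Mul(4, t)) = Mul(-28, t))
Function('r')(j) = Mul(Rational(4, 3), j, Add(Rational(27, 4), Mul(-1, j))) (Function('r')(j) = Mul(Mul(Rational(4, 3), j), Add(6, Rational(3, 4), Mul(-1, j))) = Mul(Mul(Rational(4, 3), j), Add(Rational(27, 4), Mul(-1, j))) = Mul(Rational(4, 3), j, Add(Rational(27, 4), Mul(-1, j))))
Mul(-28, Add(Function('x')(-12, -5), Function('r')(-5))) = Mul(-28, Add(Mul(-28, -12), Mul(Rational(1, 3), -5, Add(27, Mul(-4, -5))))) = Mul(-28, Add(336, Mul(Rational(1, 3), -5, Add(27, 20)))) = Mul(-28, Add(336, Mul(Rational(1, 3), -5, 47))) = Mul(-28, Add(336, Rational(-235, 3))) = Mul(-28, Rational(773, 3)) = Rational(-21644, 3)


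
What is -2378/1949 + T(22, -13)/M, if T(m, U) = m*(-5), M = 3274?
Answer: -3999981/3190513 ≈ -1.2537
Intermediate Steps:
T(m, U) = -5*m
-2378/1949 + T(22, -13)/M = -2378/1949 - 5*22/3274 = -2378*1/1949 - 110*1/3274 = -2378/1949 - 55/1637 = -3999981/3190513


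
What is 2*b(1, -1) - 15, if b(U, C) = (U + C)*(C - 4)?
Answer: -15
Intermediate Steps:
b(U, C) = (-4 + C)*(C + U) (b(U, C) = (C + U)*(-4 + C) = (-4 + C)*(C + U))
2*b(1, -1) - 15 = 2*((-1)² - 4*(-1) - 4*1 - 1*1) - 15 = 2*(1 + 4 - 4 - 1) - 15 = 2*0 - 15 = 0 - 15 = -15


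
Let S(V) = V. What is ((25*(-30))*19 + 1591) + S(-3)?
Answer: -12662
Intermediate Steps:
((25*(-30))*19 + 1591) + S(-3) = ((25*(-30))*19 + 1591) - 3 = (-750*19 + 1591) - 3 = (-14250 + 1591) - 3 = -12659 - 3 = -12662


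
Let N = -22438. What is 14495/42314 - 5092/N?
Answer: 270350849/474720766 ≈ 0.56949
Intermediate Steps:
14495/42314 - 5092/N = 14495/42314 - 5092/(-22438) = 14495*(1/42314) - 5092*(-1/22438) = 14495/42314 + 2546/11219 = 270350849/474720766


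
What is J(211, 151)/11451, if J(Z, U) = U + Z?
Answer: 362/11451 ≈ 0.031613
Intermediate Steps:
J(211, 151)/11451 = (151 + 211)/11451 = 362*(1/11451) = 362/11451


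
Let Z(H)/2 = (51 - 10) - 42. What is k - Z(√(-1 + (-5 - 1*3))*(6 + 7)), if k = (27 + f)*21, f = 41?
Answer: 1430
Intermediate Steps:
k = 1428 (k = (27 + 41)*21 = 68*21 = 1428)
Z(H) = -2 (Z(H) = 2*((51 - 10) - 42) = 2*(41 - 42) = 2*(-1) = -2)
k - Z(√(-1 + (-5 - 1*3))*(6 + 7)) = 1428 - 1*(-2) = 1428 + 2 = 1430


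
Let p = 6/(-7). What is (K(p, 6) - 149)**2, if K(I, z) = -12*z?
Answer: 48841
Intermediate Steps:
p = -6/7 (p = 6*(-1/7) = -6/7 ≈ -0.85714)
(K(p, 6) - 149)**2 = (-12*6 - 149)**2 = (-72 - 149)**2 = (-221)**2 = 48841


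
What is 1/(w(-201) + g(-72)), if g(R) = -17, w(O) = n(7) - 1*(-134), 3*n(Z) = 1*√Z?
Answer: 1053/123194 - 3*√7/123194 ≈ 0.0084831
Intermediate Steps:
n(Z) = √Z/3 (n(Z) = (1*√Z)/3 = √Z/3)
w(O) = 134 + √7/3 (w(O) = √7/3 - 1*(-134) = √7/3 + 134 = 134 + √7/3)
1/(w(-201) + g(-72)) = 1/((134 + √7/3) - 17) = 1/(117 + √7/3)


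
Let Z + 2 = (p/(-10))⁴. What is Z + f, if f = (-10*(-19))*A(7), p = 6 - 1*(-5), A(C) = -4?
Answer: -7605359/10000 ≈ -760.54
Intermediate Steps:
p = 11 (p = 6 + 5 = 11)
f = -760 (f = -10*(-19)*(-4) = 190*(-4) = -760)
Z = -5359/10000 (Z = -2 + (11/(-10))⁴ = -2 + (11*(-⅒))⁴ = -2 + (-11/10)⁴ = -2 + 14641/10000 = -5359/10000 ≈ -0.53590)
Z + f = -5359/10000 - 760 = -7605359/10000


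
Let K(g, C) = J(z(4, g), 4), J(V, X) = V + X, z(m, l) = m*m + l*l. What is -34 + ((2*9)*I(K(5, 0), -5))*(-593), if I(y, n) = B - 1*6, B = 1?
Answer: 53336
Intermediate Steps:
z(m, l) = l² + m² (z(m, l) = m² + l² = l² + m²)
K(g, C) = 20 + g² (K(g, C) = (g² + 4²) + 4 = (g² + 16) + 4 = (16 + g²) + 4 = 20 + g²)
I(y, n) = -5 (I(y, n) = 1 - 1*6 = 1 - 6 = -5)
-34 + ((2*9)*I(K(5, 0), -5))*(-593) = -34 + ((2*9)*(-5))*(-593) = -34 + (18*(-5))*(-593) = -34 - 90*(-593) = -34 + 53370 = 53336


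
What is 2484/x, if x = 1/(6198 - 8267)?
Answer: -5139396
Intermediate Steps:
x = -1/2069 (x = 1/(-2069) = -1/2069 ≈ -0.00048333)
2484/x = 2484/(-1/2069) = 2484*(-2069) = -5139396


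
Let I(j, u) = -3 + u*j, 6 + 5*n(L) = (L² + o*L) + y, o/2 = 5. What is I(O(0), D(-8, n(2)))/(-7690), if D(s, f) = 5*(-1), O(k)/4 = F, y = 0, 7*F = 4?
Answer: 101/53830 ≈ 0.0018763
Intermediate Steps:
o = 10 (o = 2*5 = 10)
F = 4/7 (F = (⅐)*4 = 4/7 ≈ 0.57143)
n(L) = -6/5 + 2*L + L²/5 (n(L) = -6/5 + ((L² + 10*L) + 0)/5 = -6/5 + (L² + 10*L)/5 = -6/5 + (2*L + L²/5) = -6/5 + 2*L + L²/5)
O(k) = 16/7 (O(k) = 4*(4/7) = 16/7)
D(s, f) = -5
I(j, u) = -3 + j*u
I(O(0), D(-8, n(2)))/(-7690) = (-3 + (16/7)*(-5))/(-7690) = (-3 - 80/7)*(-1/7690) = -101/7*(-1/7690) = 101/53830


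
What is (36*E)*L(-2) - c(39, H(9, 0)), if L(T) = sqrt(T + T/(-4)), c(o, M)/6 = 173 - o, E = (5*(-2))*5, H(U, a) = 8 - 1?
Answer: -804 - 900*I*sqrt(6) ≈ -804.0 - 2204.5*I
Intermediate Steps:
H(U, a) = 7
E = -50 (E = -10*5 = -50)
c(o, M) = 1038 - 6*o (c(o, M) = 6*(173 - o) = 1038 - 6*o)
L(T) = sqrt(3)*sqrt(T)/2 (L(T) = sqrt(T + T*(-1/4)) = sqrt(T - T/4) = sqrt(3*T/4) = sqrt(3)*sqrt(T)/2)
(36*E)*L(-2) - c(39, H(9, 0)) = (36*(-50))*(sqrt(3)*sqrt(-2)/2) - (1038 - 6*39) = -900*sqrt(3)*I*sqrt(2) - (1038 - 234) = -900*I*sqrt(6) - 1*804 = -900*I*sqrt(6) - 804 = -804 - 900*I*sqrt(6)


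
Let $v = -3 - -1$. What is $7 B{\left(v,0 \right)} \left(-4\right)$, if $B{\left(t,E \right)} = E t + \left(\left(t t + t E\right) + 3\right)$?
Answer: $-196$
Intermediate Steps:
$v = -2$ ($v = -3 + 1 = -2$)
$B{\left(t,E \right)} = 3 + t^{2} + 2 E t$ ($B{\left(t,E \right)} = E t + \left(\left(t^{2} + E t\right) + 3\right) = E t + \left(3 + t^{2} + E t\right) = 3 + t^{2} + 2 E t$)
$7 B{\left(v,0 \right)} \left(-4\right) = 7 \left(3 + \left(-2\right)^{2} + 2 \cdot 0 \left(-2\right)\right) \left(-4\right) = 7 \left(3 + 4 + 0\right) \left(-4\right) = 7 \cdot 7 \left(-4\right) = 49 \left(-4\right) = -196$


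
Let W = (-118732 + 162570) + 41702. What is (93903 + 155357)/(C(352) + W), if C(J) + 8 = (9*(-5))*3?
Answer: 249260/85397 ≈ 2.9188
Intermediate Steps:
W = 85540 (W = 43838 + 41702 = 85540)
C(J) = -143 (C(J) = -8 + (9*(-5))*3 = -8 - 45*3 = -8 - 135 = -143)
(93903 + 155357)/(C(352) + W) = (93903 + 155357)/(-143 + 85540) = 249260/85397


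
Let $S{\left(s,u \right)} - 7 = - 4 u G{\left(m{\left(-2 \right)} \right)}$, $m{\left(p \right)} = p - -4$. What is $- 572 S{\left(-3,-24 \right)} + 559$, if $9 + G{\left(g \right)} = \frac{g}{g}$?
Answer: $435851$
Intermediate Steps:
$m{\left(p \right)} = 4 + p$ ($m{\left(p \right)} = p + 4 = 4 + p$)
$G{\left(g \right)} = -8$ ($G{\left(g \right)} = -9 + \frac{g}{g} = -9 + 1 = -8$)
$S{\left(s,u \right)} = 7 + 32 u$ ($S{\left(s,u \right)} = 7 + - 4 u \left(-8\right) = 7 + 32 u$)
$- 572 S{\left(-3,-24 \right)} + 559 = - 572 \left(7 + 32 \left(-24\right)\right) + 559 = - 572 \left(7 - 768\right) + 559 = \left(-572\right) \left(-761\right) + 559 = 435292 + 559 = 435851$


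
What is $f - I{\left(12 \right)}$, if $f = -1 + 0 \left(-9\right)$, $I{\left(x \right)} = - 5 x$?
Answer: $59$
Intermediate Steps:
$f = -1$ ($f = -1 + 0 = -1$)
$f - I{\left(12 \right)} = -1 - \left(-5\right) 12 = -1 - -60 = -1 + 60 = 59$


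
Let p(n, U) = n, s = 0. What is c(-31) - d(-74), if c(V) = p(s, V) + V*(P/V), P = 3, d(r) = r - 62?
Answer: 139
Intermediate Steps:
d(r) = -62 + r
c(V) = 3 (c(V) = 0 + V*(3/V) = 0 + 3 = 3)
c(-31) - d(-74) = 3 - (-62 - 74) = 3 - 1*(-136) = 3 + 136 = 139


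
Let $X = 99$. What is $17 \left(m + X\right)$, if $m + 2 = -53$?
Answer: $748$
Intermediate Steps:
$m = -55$ ($m = -2 - 53 = -55$)
$17 \left(m + X\right) = 17 \left(-55 + 99\right) = 17 \cdot 44 = 748$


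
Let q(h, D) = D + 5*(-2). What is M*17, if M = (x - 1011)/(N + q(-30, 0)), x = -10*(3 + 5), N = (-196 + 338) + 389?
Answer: -18547/521 ≈ -35.599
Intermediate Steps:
q(h, D) = -10 + D (q(h, D) = D - 10 = -10 + D)
N = 531 (N = 142 + 389 = 531)
x = -80 (x = -10*8 = -80)
M = -1091/521 (M = (-80 - 1011)/(531 + (-10 + 0)) = -1091/(531 - 10) = -1091/521 ≈ -2.0941)
M*17 = -1091/521*17 = -18547/521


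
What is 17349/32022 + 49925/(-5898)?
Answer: -41565943/5246271 ≈ -7.9230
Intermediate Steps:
17349/32022 + 49925/(-5898) = 17349*(1/32022) + 49925*(-1/5898) = 5783/10674 - 49925/5898 = -41565943/5246271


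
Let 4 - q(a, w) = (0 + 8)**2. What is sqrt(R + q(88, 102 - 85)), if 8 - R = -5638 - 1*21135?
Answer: 3*sqrt(2969) ≈ 163.47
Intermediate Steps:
q(a, w) = -60 (q(a, w) = 4 - (0 + 8)**2 = 4 - 1*8**2 = 4 - 1*64 = 4 - 64 = -60)
R = 26781 (R = 8 - (-5638 - 1*21135) = 8 - (-5638 - 21135) = 8 - 1*(-26773) = 8 + 26773 = 26781)
sqrt(R + q(88, 102 - 85)) = sqrt(26781 - 60) = sqrt(26721) = 3*sqrt(2969)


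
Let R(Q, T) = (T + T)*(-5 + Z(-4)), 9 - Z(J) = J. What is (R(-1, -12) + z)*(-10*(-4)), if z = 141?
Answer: -2040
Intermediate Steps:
Z(J) = 9 - J
R(Q, T) = 16*T (R(Q, T) = (T + T)*(-5 + (9 - 1*(-4))) = (2*T)*(-5 + (9 + 4)) = (2*T)*(-5 + 13) = (2*T)*8 = 16*T)
(R(-1, -12) + z)*(-10*(-4)) = (16*(-12) + 141)*(-10*(-4)) = (-192 + 141)*40 = -51*40 = -2040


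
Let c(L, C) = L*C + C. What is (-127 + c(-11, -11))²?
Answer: 289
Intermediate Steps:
c(L, C) = C + C*L (c(L, C) = C*L + C = C + C*L)
(-127 + c(-11, -11))² = (-127 - 11*(1 - 11))² = (-127 - 11*(-10))² = (-127 + 110)² = (-17)² = 289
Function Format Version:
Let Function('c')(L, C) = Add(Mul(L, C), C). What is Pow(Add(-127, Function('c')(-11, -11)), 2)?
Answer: 289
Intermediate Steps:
Function('c')(L, C) = Add(C, Mul(C, L)) (Function('c')(L, C) = Add(Mul(C, L), C) = Add(C, Mul(C, L)))
Pow(Add(-127, Function('c')(-11, -11)), 2) = Pow(Add(-127, Mul(-11, Add(1, -11))), 2) = Pow(Add(-127, Mul(-11, -10)), 2) = Pow(Add(-127, 110), 2) = Pow(-17, 2) = 289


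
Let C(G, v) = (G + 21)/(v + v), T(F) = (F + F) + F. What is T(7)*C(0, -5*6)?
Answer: -147/20 ≈ -7.3500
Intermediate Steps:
T(F) = 3*F (T(F) = 2*F + F = 3*F)
C(G, v) = (21 + G)/(2*v) (C(G, v) = (21 + G)/((2*v)) = (21 + G)*(1/(2*v)) = (21 + G)/(2*v))
T(7)*C(0, -5*6) = (3*7)*((21 + 0)/(2*((-5*6)))) = 21*((½)*21/(-30)) = 21*((½)*(-1/30)*21) = 21*(-7/20) = -147/20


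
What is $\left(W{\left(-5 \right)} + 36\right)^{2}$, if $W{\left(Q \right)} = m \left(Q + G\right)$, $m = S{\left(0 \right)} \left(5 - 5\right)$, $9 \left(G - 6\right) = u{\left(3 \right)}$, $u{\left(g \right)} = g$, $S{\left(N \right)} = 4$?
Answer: $1296$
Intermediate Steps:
$G = \frac{19}{3}$ ($G = 6 + \frac{1}{9} \cdot 3 = 6 + \frac{1}{3} = \frac{19}{3} \approx 6.3333$)
$m = 0$ ($m = 4 \left(5 - 5\right) = 4 \cdot 0 = 0$)
$W{\left(Q \right)} = 0$ ($W{\left(Q \right)} = 0 \left(Q + \frac{19}{3}\right) = 0 \left(\frac{19}{3} + Q\right) = 0$)
$\left(W{\left(-5 \right)} + 36\right)^{2} = \left(0 + 36\right)^{2} = 36^{2} = 1296$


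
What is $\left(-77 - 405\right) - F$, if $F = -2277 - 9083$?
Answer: $10878$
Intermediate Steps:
$F = -11360$ ($F = -2277 - 9083 = -11360$)
$\left(-77 - 405\right) - F = \left(-77 - 405\right) - -11360 = \left(-77 - 405\right) + 11360 = -482 + 11360 = 10878$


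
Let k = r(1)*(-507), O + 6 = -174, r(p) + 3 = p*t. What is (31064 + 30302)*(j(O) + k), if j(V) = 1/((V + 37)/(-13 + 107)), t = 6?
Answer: -13353057502/143 ≈ -9.3378e+7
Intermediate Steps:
r(p) = -3 + 6*p (r(p) = -3 + p*6 = -3 + 6*p)
O = -180 (O = -6 - 174 = -180)
k = -1521 (k = (-3 + 6*1)*(-507) = (-3 + 6)*(-507) = 3*(-507) = -1521)
j(V) = 1/(37/94 + V/94) (j(V) = 1/((37 + V)/94) = 1/((37 + V)*(1/94)) = 1/(37/94 + V/94))
(31064 + 30302)*(j(O) + k) = (31064 + 30302)*(94/(37 - 180) - 1521) = 61366*(94/(-143) - 1521) = 61366*(94*(-1/143) - 1521) = 61366*(-94/143 - 1521) = 61366*(-217597/143) = -13353057502/143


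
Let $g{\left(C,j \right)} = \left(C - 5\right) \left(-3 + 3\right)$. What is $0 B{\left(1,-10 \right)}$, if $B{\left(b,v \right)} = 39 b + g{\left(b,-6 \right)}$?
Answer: $0$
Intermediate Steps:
$g{\left(C,j \right)} = 0$ ($g{\left(C,j \right)} = \left(-5 + C\right) 0 = 0$)
$B{\left(b,v \right)} = 39 b$ ($B{\left(b,v \right)} = 39 b + 0 = 39 b$)
$0 B{\left(1,-10 \right)} = 0 \cdot 39 \cdot 1 = 0 \cdot 39 = 0$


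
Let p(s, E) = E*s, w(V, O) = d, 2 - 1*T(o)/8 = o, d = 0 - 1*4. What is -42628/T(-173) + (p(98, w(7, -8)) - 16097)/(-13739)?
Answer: -12785943/437150 ≈ -29.248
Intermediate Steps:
d = -4 (d = 0 - 4 = -4)
T(o) = 16 - 8*o
w(V, O) = -4
-42628/T(-173) + (p(98, w(7, -8)) - 16097)/(-13739) = -42628/(16 - 8*(-173)) + (-4*98 - 16097)/(-13739) = -42628/(16 + 1384) + (-392 - 16097)*(-1/13739) = -42628/1400 - 16489*(-1/13739) = -42628*1/1400 + 1499/1249 = -10657/350 + 1499/1249 = -12785943/437150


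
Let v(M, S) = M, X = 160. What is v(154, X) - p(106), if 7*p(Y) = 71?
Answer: 1007/7 ≈ 143.86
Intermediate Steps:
p(Y) = 71/7 (p(Y) = (⅐)*71 = 71/7)
v(154, X) - p(106) = 154 - 1*71/7 = 154 - 71/7 = 1007/7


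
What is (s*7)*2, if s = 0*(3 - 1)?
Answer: 0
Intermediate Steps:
s = 0 (s = 0*2 = 0)
(s*7)*2 = (0*7)*2 = 0*2 = 0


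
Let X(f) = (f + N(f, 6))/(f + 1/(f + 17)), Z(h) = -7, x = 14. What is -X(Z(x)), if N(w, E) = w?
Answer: -140/69 ≈ -2.0290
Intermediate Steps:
X(f) = 2*f/(f + 1/(17 + f)) (X(f) = (f + f)/(f + 1/(f + 17)) = (2*f)/(f + 1/(17 + f)) = 2*f/(f + 1/(17 + f)))
-X(Z(x)) = -2*(-7)*(17 - 7)/(1 + (-7)**2 + 17*(-7)) = -2*(-7)*10/(1 + 49 - 119) = -2*(-7)*10/(-69) = -2*(-7)*(-1)*10/69 = -1*140/69 = -140/69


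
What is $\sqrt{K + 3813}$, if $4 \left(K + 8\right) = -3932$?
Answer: $\sqrt{2822} \approx 53.122$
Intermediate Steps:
$K = -991$ ($K = -8 + \frac{1}{4} \left(-3932\right) = -8 - 983 = -991$)
$\sqrt{K + 3813} = \sqrt{-991 + 3813} = \sqrt{2822}$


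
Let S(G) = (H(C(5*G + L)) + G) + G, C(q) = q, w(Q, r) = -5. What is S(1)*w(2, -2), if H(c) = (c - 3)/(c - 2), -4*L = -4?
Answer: -55/4 ≈ -13.750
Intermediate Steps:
L = 1 (L = -¼*(-4) = 1)
H(c) = (-3 + c)/(-2 + c)
S(G) = 2*G + (-2 + 5*G)/(-1 + 5*G) (S(G) = ((-3 + (5*G + 1))/(-2 + (5*G + 1)) + G) + G = ((-3 + (1 + 5*G))/(-2 + (1 + 5*G)) + G) + G = ((-2 + 5*G)/(-1 + 5*G) + G) + G = (G + (-2 + 5*G)/(-1 + 5*G)) + G = 2*G + (-2 + 5*G)/(-1 + 5*G))
S(1)*w(2, -2) = ((-2 + 3*1 + 10*1²)/(-1 + 5*1))*(-5) = ((-2 + 3 + 10*1)/(-1 + 5))*(-5) = ((-2 + 3 + 10)/4)*(-5) = ((¼)*11)*(-5) = (11/4)*(-5) = -55/4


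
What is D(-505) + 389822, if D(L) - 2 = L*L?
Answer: 644849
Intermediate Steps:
D(L) = 2 + L**2 (D(L) = 2 + L*L = 2 + L**2)
D(-505) + 389822 = (2 + (-505)**2) + 389822 = (2 + 255025) + 389822 = 255027 + 389822 = 644849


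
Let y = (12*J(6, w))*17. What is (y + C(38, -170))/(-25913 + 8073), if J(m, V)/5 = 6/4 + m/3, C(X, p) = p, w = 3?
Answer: -85/446 ≈ -0.19058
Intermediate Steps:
J(m, V) = 15/2 + 5*m/3 (J(m, V) = 5*(6/4 + m/3) = 5*(6*(1/4) + m*(1/3)) = 5*(3/2 + m/3) = 15/2 + 5*m/3)
y = 3570 (y = (12*(15/2 + (5/3)*6))*17 = (12*(15/2 + 10))*17 = (12*(35/2))*17 = 210*17 = 3570)
(y + C(38, -170))/(-25913 + 8073) = (3570 - 170)/(-25913 + 8073) = 3400/(-17840) = 3400*(-1/17840) = -85/446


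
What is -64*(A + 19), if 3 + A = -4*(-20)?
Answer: -6144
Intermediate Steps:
A = 77 (A = -3 - 4*(-20) = -3 + 80 = 77)
-64*(A + 19) = -64*(77 + 19) = -64*96 = -6144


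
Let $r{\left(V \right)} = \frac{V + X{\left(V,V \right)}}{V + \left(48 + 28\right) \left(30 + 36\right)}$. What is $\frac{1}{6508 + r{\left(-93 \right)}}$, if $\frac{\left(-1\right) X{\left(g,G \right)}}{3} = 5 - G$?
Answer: $\frac{547}{3559833} \approx 0.00015366$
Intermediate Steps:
$X{\left(g,G \right)} = -15 + 3 G$ ($X{\left(g,G \right)} = - 3 \left(5 - G\right) = -15 + 3 G$)
$r{\left(V \right)} = \frac{-15 + 4 V}{5016 + V}$ ($r{\left(V \right)} = \frac{V + \left(-15 + 3 V\right)}{V + \left(48 + 28\right) \left(30 + 36\right)} = \frac{-15 + 4 V}{V + 76 \cdot 66} = \frac{-15 + 4 V}{V + 5016} = \frac{-15 + 4 V}{5016 + V}$)
$\frac{1}{6508 + r{\left(-93 \right)}} = \frac{1}{6508 + \frac{-15 + 4 \left(-93\right)}{5016 - 93}} = \frac{1}{6508 + \frac{-15 - 372}{4923}} = \frac{1}{6508 + \frac{1}{4923} \left(-387\right)} = \frac{1}{6508 - \frac{43}{547}} = \frac{1}{\frac{3559833}{547}} = \frac{547}{3559833}$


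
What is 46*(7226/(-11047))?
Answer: -332396/11047 ≈ -30.089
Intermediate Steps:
46*(7226/(-11047)) = 46*(7226*(-1/11047)) = 46*(-7226/11047) = -332396/11047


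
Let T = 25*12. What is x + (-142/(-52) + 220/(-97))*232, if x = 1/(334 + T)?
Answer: 85827109/799474 ≈ 107.35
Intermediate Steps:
T = 300
x = 1/634 (x = 1/(334 + 300) = 1/634 ≈ 0.0015773)
x + (-142/(-52) + 220/(-97))*232 = 1/634 + (-142/(-52) + 220/(-97))*232 = 1/634 + (-142*(-1/52) + 220*(-1/97))*232 = 1/634 + (71/26 - 220/97)*232 = 1/634 + (1167/2522)*232 = 1/634 + 135372/1261 = 85827109/799474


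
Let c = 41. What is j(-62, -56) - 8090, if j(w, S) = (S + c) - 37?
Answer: -8142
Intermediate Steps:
j(w, S) = 4 + S (j(w, S) = (S + 41) - 37 = (41 + S) - 37 = 4 + S)
j(-62, -56) - 8090 = (4 - 56) - 8090 = -52 - 8090 = -8142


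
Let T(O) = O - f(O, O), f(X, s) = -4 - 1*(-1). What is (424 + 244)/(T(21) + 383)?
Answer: 668/407 ≈ 1.6413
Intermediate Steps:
f(X, s) = -3 (f(X, s) = -4 + 1 = -3)
T(O) = 3 + O (T(O) = O - 1*(-3) = O + 3 = 3 + O)
(424 + 244)/(T(21) + 383) = (424 + 244)/((3 + 21) + 383) = 668/(24 + 383) = 668/407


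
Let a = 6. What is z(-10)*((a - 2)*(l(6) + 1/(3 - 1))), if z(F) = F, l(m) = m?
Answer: -260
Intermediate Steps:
z(-10)*((a - 2)*(l(6) + 1/(3 - 1))) = -10*(6 - 2)*(6 + 1/(3 - 1)) = -40*(6 + 1/2) = -40*13/2 = -10*26 = -260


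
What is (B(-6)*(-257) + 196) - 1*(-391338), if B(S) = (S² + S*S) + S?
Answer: 374572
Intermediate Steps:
B(S) = S + 2*S² (B(S) = (S² + S²) + S = 2*S² + S = S + 2*S²)
(B(-6)*(-257) + 196) - 1*(-391338) = (-6*(1 + 2*(-6))*(-257) + 196) - 1*(-391338) = (-6*(1 - 12)*(-257) + 196) + 391338 = (-6*(-11)*(-257) + 196) + 391338 = (66*(-257) + 196) + 391338 = (-16962 + 196) + 391338 = -16766 + 391338 = 374572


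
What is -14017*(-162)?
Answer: 2270754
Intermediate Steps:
-14017*(-162) = -1*(-2270754) = 2270754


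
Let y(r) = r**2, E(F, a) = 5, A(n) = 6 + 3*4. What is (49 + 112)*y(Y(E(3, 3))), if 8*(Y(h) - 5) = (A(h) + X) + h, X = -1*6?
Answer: 523089/64 ≈ 8173.3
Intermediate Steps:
A(n) = 18 (A(n) = 6 + 12 = 18)
X = -6
Y(h) = 13/2 + h/8 (Y(h) = 5 + ((18 - 6) + h)/8 = 5 + (12 + h)/8 = 5 + (3/2 + h/8) = 13/2 + h/8)
(49 + 112)*y(Y(E(3, 3))) = (49 + 112)*(13/2 + (1/8)*5)**2 = 161*(13/2 + 5/8)**2 = 161*(57/8)**2 = 161*(3249/64) = 523089/64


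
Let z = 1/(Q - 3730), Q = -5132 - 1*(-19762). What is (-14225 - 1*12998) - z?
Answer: -296730701/10900 ≈ -27223.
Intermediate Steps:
Q = 14630 (Q = -5132 + 19762 = 14630)
z = 1/10900 (z = 1/(14630 - 3730) = 1/10900 ≈ 9.1743e-5)
(-14225 - 1*12998) - z = (-14225 - 1*12998) - 1*1/10900 = (-14225 - 12998) - 1/10900 = -27223 - 1/10900 = -296730701/10900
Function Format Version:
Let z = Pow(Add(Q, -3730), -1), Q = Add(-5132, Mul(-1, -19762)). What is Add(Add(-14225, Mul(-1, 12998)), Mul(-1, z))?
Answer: Rational(-296730701, 10900) ≈ -27223.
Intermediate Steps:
Q = 14630 (Q = Add(-5132, 19762) = 14630)
z = Rational(1, 10900) (z = Pow(Add(14630, -3730), -1) = Pow(10900, -1) = Rational(1, 10900) ≈ 9.1743e-5)
Add(Add(-14225, Mul(-1, 12998)), Mul(-1, z)) = Add(Add(-14225, Mul(-1, 12998)), Mul(-1, Rational(1, 10900))) = Add(Add(-14225, -12998), Rational(-1, 10900)) = Add(-27223, Rational(-1, 10900)) = Rational(-296730701, 10900)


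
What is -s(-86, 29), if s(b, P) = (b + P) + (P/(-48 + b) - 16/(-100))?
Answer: 191139/3350 ≈ 57.056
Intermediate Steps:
s(b, P) = 4/25 + P + b + P/(-48 + b) (s(b, P) = (P + b) + (P/(-48 + b) - 16*(-1/100)) = (P + b) + (P/(-48 + b) + 4/25) = (P + b) + (4/25 + P/(-48 + b)) = 4/25 + P + b + P/(-48 + b))
-s(-86, 29) = -(-192/25 + (-86)² - 47*29 - 1196/25*(-86) + 29*(-86))/(-48 - 86) = -(-192/25 + 7396 - 1363 + 102856/25 - 2494)/(-134) = -(-1)*191139/(134*25) = -1*(-191139/3350) = 191139/3350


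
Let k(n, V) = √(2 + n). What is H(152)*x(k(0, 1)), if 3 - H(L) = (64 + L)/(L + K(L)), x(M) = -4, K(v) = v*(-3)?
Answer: -282/19 ≈ -14.842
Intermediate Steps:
K(v) = -3*v
H(L) = 3 + (64 + L)/(2*L) (H(L) = 3 - (64 + L)/(L - 3*L) = 3 - (64 + L)/((-2*L)) = 3 - (64 + L)*(-1/(2*L)) = 3 - (-1)*(64 + L)/(2*L) = 3 + (64 + L)/(2*L))
H(152)*x(k(0, 1)) = (7/2 + 32/152)*(-4) = (7/2 + 32*(1/152))*(-4) = (7/2 + 4/19)*(-4) = (141/38)*(-4) = -282/19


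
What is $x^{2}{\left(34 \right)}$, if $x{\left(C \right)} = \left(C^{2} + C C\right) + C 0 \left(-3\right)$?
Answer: $5345344$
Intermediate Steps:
$x{\left(C \right)} = 2 C^{2}$ ($x{\left(C \right)} = \left(C^{2} + C^{2}\right) + 0 \left(-3\right) = 2 C^{2} + 0 = 2 C^{2}$)
$x^{2}{\left(34 \right)} = \left(2 \cdot 34^{2}\right)^{2} = \left(2 \cdot 1156\right)^{2} = 2312^{2} = 5345344$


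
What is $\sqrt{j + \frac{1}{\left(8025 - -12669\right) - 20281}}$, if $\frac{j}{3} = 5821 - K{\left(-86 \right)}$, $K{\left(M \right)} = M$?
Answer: $\frac{\sqrt{3022653662}}{413} \approx 133.12$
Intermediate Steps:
$j = 17721$ ($j = 3 \left(5821 - -86\right) = 3 \left(5821 + 86\right) = 3 \cdot 5907 = 17721$)
$\sqrt{j + \frac{1}{\left(8025 - -12669\right) - 20281}} = \sqrt{17721 + \frac{1}{\left(8025 - -12669\right) - 20281}} = \sqrt{17721 + \frac{1}{\left(8025 + 12669\right) - 20281}} = \sqrt{17721 + \frac{1}{20694 - 20281}} = \sqrt{17721 + \frac{1}{413}} = \sqrt{\frac{7318774}{413}} = \frac{\sqrt{3022653662}}{413}$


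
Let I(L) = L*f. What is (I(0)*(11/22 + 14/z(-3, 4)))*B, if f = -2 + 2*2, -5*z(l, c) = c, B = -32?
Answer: 0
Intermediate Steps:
z(l, c) = -c/5
f = 2 (f = -2 + 4 = 2)
I(L) = 2*L (I(L) = L*2 = 2*L)
(I(0)*(11/22 + 14/z(-3, 4)))*B = ((2*0)*(11/22 + 14/((-⅕*4))))*(-32) = (0*(11*(1/22) + 14/(-⅘)))*(-32) = (0*(½ + 14*(-5/4)))*(-32) = (0*(½ - 35/2))*(-32) = (0*(-17))*(-32) = 0*(-32) = 0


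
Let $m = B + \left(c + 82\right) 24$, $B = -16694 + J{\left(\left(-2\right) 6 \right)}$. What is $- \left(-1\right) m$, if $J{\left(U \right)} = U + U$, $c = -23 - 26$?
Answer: $-15926$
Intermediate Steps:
$c = -49$ ($c = -23 - 26 = -49$)
$J{\left(U \right)} = 2 U$
$B = -16718$ ($B = -16694 + 2 \left(\left(-2\right) 6\right) = -16694 + 2 \left(-12\right) = -16694 - 24 = -16718$)
$m = -15926$ ($m = -16718 + \left(-49 + 82\right) 24 = -16718 + 33 \cdot 24 = -16718 + 792 = -15926$)
$- \left(-1\right) m = - \left(-1\right) \left(-15926\right) = \left(-1\right) 15926 = -15926$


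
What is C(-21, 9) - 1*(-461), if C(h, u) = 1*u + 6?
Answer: 476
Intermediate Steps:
C(h, u) = 6 + u (C(h, u) = u + 6 = 6 + u)
C(-21, 9) - 1*(-461) = (6 + 9) - 1*(-461) = 15 + 461 = 476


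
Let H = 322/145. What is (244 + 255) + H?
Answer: 72677/145 ≈ 501.22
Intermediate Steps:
H = 322/145 (H = 322*(1/145) = 322/145 ≈ 2.2207)
(244 + 255) + H = (244 + 255) + 322/145 = 499 + 322/145 = 72677/145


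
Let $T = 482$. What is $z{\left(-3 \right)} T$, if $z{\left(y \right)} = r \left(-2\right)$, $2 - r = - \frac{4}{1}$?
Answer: $-5784$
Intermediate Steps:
$r = 6$ ($r = 2 - - \frac{4}{1} = 2 - \left(-4\right) 1 = 2 - -4 = 2 + 4 = 6$)
$z{\left(y \right)} = -12$ ($z{\left(y \right)} = 6 \left(-2\right) = -12$)
$z{\left(-3 \right)} T = \left(-12\right) 482 = -5784$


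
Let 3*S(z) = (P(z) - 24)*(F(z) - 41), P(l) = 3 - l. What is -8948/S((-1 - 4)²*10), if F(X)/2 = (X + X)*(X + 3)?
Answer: 26844/68551889 ≈ 0.00039159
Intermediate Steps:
F(X) = 4*X*(3 + X) (F(X) = 2*((X + X)*(X + 3)) = 2*((2*X)*(3 + X)) = 2*(2*X*(3 + X)) = 4*X*(3 + X))
S(z) = (-41 + 4*z*(3 + z))*(-21 - z)/3 (S(z) = (((3 - z) - 24)*(4*z*(3 + z) - 41))/3 = ((-21 - z)*(-41 + 4*z*(3 + z)))/3 = ((-41 + 4*z*(3 + z))*(-21 - z))/3 = (-41 + 4*z*(3 + z))*(-21 - z)/3)
-8948/S((-1 - 4)²*10) = -8948/(287 - 32*100*(-1 - 4)⁴ - 211*(-1 - 4)²*10/3 - 4*1000*(-1 - 4)⁶/3) = -8948/(287 - 32*((-5)²*10)² - 211*(-5)²*10/3 - 4*((-5)²*10)³/3) = -8948/(287 - 32*(25*10)² - 5275*10/3 - 4*(25*10)³/3) = -8948/(287 - 32*250² - 211/3*250 - 4/3*250³) = -8948/(287 - 32*62500 - 52750/3 - 4/3*15625000) = -8948/(287 - 2000000 - 52750/3 - 62500000/3) = -8948/(-68551889/3) = -8948*(-3/68551889) = 26844/68551889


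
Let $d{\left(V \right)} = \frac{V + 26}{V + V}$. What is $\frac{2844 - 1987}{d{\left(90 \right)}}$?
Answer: $\frac{38565}{29} \approx 1329.8$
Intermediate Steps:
$d{\left(V \right)} = \frac{26 + V}{2 V}$
$\frac{2844 - 1987}{d{\left(90 \right)}} = \frac{2844 - 1987}{\frac{1}{2} \cdot \frac{1}{90} \left(26 + 90\right)} = \frac{857}{\frac{1}{2} \cdot \frac{1}{90} \cdot 116} = \frac{857}{\frac{29}{45}} = 857 \cdot \frac{45}{29} = \frac{38565}{29}$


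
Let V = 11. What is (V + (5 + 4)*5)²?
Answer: 3136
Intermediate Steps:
(V + (5 + 4)*5)² = (11 + (5 + 4)*5)² = (11 + 9*5)² = (11 + 45)² = 56² = 3136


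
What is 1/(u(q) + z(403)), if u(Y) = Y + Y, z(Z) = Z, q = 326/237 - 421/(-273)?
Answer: 7189/2939117 ≈ 0.0024460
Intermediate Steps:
q = 20975/7189 (q = 326*(1/237) - 421*(-1/273) = 326/237 + 421/273 = 20975/7189 ≈ 2.9177)
u(Y) = 2*Y
1/(u(q) + z(403)) = 1/(2*(20975/7189) + 403) = 1/(41950/7189 + 403) = 1/(2939117/7189) = 7189/2939117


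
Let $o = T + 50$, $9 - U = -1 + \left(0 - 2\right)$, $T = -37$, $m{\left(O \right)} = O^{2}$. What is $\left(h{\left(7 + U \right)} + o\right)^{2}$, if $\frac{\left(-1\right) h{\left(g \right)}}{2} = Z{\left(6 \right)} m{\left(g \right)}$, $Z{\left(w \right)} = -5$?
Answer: $13126129$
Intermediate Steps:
$U = 12$ ($U = 9 - \left(-1 + \left(0 - 2\right)\right) = 9 - \left(-1 - 2\right) = 9 - -3 = 9 + 3 = 12$)
$h{\left(g \right)} = 10 g^{2}$ ($h{\left(g \right)} = - 2 \left(- 5 g^{2}\right) = 10 g^{2}$)
$o = 13$ ($o = -37 + 50 = 13$)
$\left(h{\left(7 + U \right)} + o\right)^{2} = \left(10 \left(7 + 12\right)^{2} + 13\right)^{2} = \left(10 \cdot 19^{2} + 13\right)^{2} = \left(10 \cdot 361 + 13\right)^{2} = \left(3610 + 13\right)^{2} = 3623^{2} = 13126129$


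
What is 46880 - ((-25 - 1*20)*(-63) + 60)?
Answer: 43985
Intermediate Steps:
46880 - ((-25 - 1*20)*(-63) + 60) = 46880 - ((-25 - 20)*(-63) + 60) = 46880 - (-45*(-63) + 60) = 46880 - (2835 + 60) = 46880 - 1*2895 = 46880 - 2895 = 43985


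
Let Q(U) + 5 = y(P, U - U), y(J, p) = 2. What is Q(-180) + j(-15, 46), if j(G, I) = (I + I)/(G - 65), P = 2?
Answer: -83/20 ≈ -4.1500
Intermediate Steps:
Q(U) = -3 (Q(U) = -5 + 2 = -3)
j(G, I) = 2*I/(-65 + G) (j(G, I) = (2*I)/(-65 + G) = 2*I/(-65 + G))
Q(-180) + j(-15, 46) = -3 + 2*46/(-65 - 15) = -3 + 2*46/(-80) = -3 + 2*46*(-1/80) = -3 - 23/20 = -83/20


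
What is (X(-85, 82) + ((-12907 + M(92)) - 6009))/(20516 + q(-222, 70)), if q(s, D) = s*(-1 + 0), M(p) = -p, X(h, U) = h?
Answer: -19093/20738 ≈ -0.92068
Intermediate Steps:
q(s, D) = -s (q(s, D) = s*(-1) = -s)
(X(-85, 82) + ((-12907 + M(92)) - 6009))/(20516 + q(-222, 70)) = (-85 + ((-12907 - 1*92) - 6009))/(20516 - 1*(-222)) = (-85 + ((-12907 - 92) - 6009))/(20516 + 222) = (-85 + (-12999 - 6009))/20738 = (-85 - 19008)*(1/20738) = -19093*1/20738 = -19093/20738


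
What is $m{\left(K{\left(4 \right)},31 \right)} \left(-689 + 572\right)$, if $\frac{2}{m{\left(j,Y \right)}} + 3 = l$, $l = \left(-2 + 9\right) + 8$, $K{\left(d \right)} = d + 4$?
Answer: $- \frac{39}{2} \approx -19.5$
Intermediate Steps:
$K{\left(d \right)} = 4 + d$
$l = 15$ ($l = 7 + 8 = 15$)
$m{\left(j,Y \right)} = \frac{1}{6}$ ($m{\left(j,Y \right)} = \frac{2}{-3 + 15} = \frac{2}{12} = 2 \cdot \frac{1}{12} = \frac{1}{6}$)
$m{\left(K{\left(4 \right)},31 \right)} \left(-689 + 572\right) = \frac{-689 + 572}{6} = \frac{1}{6} \left(-117\right) = - \frac{39}{2}$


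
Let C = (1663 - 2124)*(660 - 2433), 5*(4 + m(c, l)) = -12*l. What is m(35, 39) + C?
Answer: 4086277/5 ≈ 8.1726e+5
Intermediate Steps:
m(c, l) = -4 - 12*l/5 (m(c, l) = -4 + (-12*l)/5 = -4 - 12*l/5)
C = 817353 (C = -461*(-1773) = 817353)
m(35, 39) + C = (-4 - 12/5*39) + 817353 = (-4 - 468/5) + 817353 = -488/5 + 817353 = 4086277/5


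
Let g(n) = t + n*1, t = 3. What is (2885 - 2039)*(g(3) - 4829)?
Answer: -4080258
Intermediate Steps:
g(n) = 3 + n (g(n) = 3 + n*1 = 3 + n)
(2885 - 2039)*(g(3) - 4829) = (2885 - 2039)*((3 + 3) - 4829) = 846*(6 - 4829) = 846*(-4823) = -4080258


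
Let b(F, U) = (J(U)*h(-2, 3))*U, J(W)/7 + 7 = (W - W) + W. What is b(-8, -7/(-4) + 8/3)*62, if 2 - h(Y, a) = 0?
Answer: -356531/36 ≈ -9903.6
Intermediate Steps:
h(Y, a) = 2 (h(Y, a) = 2 - 1*0 = 2 + 0 = 2)
J(W) = -49 + 7*W (J(W) = -49 + 7*((W - W) + W) = -49 + 7*(0 + W) = -49 + 7*W)
b(F, U) = U*(-98 + 14*U) (b(F, U) = ((-49 + 7*U)*2)*U = (-98 + 14*U)*U = U*(-98 + 14*U))
b(-8, -7/(-4) + 8/3)*62 = (14*(-7/(-4) + 8/3)*(-7 + (-7/(-4) + 8/3)))*62 = (14*(-7*(-¼) + 8*(⅓))*(-7 + (-7*(-¼) + 8*(⅓))))*62 = (14*(7/4 + 8/3)*(-7 + (7/4 + 8/3)))*62 = (14*(53/12)*(-7 + 53/12))*62 = (14*(53/12)*(-31/12))*62 = -11501/72*62 = -356531/36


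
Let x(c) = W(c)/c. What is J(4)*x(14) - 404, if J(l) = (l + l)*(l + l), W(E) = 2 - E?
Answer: -3212/7 ≈ -458.86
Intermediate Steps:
x(c) = (2 - c)/c
J(l) = 4*l**2 (J(l) = (2*l)*(2*l) = 4*l**2)
J(4)*x(14) - 404 = (4*4**2)*((2 - 1*14)/14) - 404 = (4*16)*((2 - 14)/14) - 404 = 64*((1/14)*(-12)) - 404 = 64*(-6/7) - 404 = -384/7 - 404 = -3212/7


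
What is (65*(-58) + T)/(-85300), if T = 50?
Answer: 186/4265 ≈ 0.043611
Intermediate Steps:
(65*(-58) + T)/(-85300) = (65*(-58) + 50)/(-85300) = (-3770 + 50)*(-1/85300) = -3720*(-1/85300) = 186/4265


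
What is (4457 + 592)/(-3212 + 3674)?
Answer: 153/14 ≈ 10.929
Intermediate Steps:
(4457 + 592)/(-3212 + 3674) = 5049/462 = 5049*(1/462) = 153/14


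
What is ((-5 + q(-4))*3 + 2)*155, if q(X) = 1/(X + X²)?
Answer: -7905/4 ≈ -1976.3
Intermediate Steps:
((-5 + q(-4))*3 + 2)*155 = ((-5 + 1/((-4)*(1 - 4)))*3 + 2)*155 = ((-5 - ¼/(-3))*3 + 2)*155 = ((-5 - ¼*(-⅓))*3 + 2)*155 = ((-5 + 1/12)*3 + 2)*155 = (-59/12*3 + 2)*155 = (-59/4 + 2)*155 = -51/4*155 = -7905/4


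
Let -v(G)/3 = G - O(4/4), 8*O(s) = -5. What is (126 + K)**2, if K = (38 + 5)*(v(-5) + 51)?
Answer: 532086489/64 ≈ 8.3138e+6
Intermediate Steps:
O(s) = -5/8 (O(s) = (1/8)*(-5) = -5/8)
v(G) = -15/8 - 3*G (v(G) = -3*(G - 1*(-5/8)) = -3*(G + 5/8) = -3*(5/8 + G) = -15/8 - 3*G)
K = 22059/8 (K = (38 + 5)*((-15/8 - 3*(-5)) + 51) = 43*((-15/8 + 15) + 51) = 43*(105/8 + 51) = 43*(513/8) = 22059/8 ≈ 2757.4)
(126 + K)**2 = (126 + 22059/8)**2 = (23067/8)**2 = 532086489/64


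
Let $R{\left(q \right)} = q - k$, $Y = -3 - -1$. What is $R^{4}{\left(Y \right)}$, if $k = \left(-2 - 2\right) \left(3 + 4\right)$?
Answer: $456976$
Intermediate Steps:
$Y = -2$ ($Y = -3 + 1 = -2$)
$k = -28$ ($k = \left(-4\right) 7 = -28$)
$R{\left(q \right)} = 28 + q$ ($R{\left(q \right)} = q - -28 = q + 28 = 28 + q$)
$R^{4}{\left(Y \right)} = \left(28 - 2\right)^{4} = 26^{4} = 456976$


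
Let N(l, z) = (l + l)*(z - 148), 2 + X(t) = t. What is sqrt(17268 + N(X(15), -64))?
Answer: 2*sqrt(2939) ≈ 108.43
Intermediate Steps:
X(t) = -2 + t
N(l, z) = 2*l*(-148 + z) (N(l, z) = (2*l)*(-148 + z) = 2*l*(-148 + z))
sqrt(17268 + N(X(15), -64)) = sqrt(17268 + 2*(-2 + 15)*(-148 - 64)) = sqrt(17268 + 2*13*(-212)) = sqrt(17268 - 5512) = sqrt(11756) = 2*sqrt(2939)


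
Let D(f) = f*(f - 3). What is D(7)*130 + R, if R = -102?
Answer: 3538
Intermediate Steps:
D(f) = f*(-3 + f)
D(7)*130 + R = (7*(-3 + 7))*130 - 102 = (7*4)*130 - 102 = 28*130 - 102 = 3640 - 102 = 3538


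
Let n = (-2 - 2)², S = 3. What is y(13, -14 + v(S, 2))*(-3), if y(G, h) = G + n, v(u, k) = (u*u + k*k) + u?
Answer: -87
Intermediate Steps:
n = 16 (n = (-4)² = 16)
v(u, k) = u + k² + u² (v(u, k) = (u² + k²) + u = (k² + u²) + u = u + k² + u²)
y(G, h) = 16 + G (y(G, h) = G + 16 = 16 + G)
y(13, -14 + v(S, 2))*(-3) = (16 + 13)*(-3) = 29*(-3) = -87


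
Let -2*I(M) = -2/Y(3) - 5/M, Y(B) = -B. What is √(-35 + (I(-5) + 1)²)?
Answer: I*√1259/6 ≈ 5.9137*I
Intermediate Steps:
I(M) = -⅓ + 5/(2*M) (I(M) = -(-2/((-1*3)) - 5/M)/2 = -(-2/(-3) - 5/M)/2 = -(-2*(-⅓) - 5/M)/2 = -(⅔ - 5/M)/2 = -⅓ + 5/(2*M))
√(-35 + (I(-5) + 1)²) = √(-35 + ((⅙)*(15 - 2*(-5))/(-5) + 1)²) = √(-35 + ((⅙)*(-⅕)*(15 + 10) + 1)²) = √(-35 + ((⅙)*(-⅕)*25 + 1)²) = √(-35 + (-⅚ + 1)²) = √(-35 + (⅙)²) = √(-35 + 1/36) = √(-1259/36) = I*√1259/6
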